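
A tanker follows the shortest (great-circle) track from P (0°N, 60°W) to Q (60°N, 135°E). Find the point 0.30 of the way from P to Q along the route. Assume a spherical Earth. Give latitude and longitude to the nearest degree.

From cos δ = sin φ₁ sin φ₂ + cos φ₁ cos φ₂ cos Δλ, the central angle is δ ≈ 2.075 rad (118.9°).
Interpolate at f = 0.30 with slerp weights a = sin((1−f)δ)/sin δ ≈ 1.134, b = sin(fδ)/sin δ ≈ 0.666.
p = a·p₁ + b·p₂ ≈ (0.332, -0.747, 0.577); φ = arcsin(p_z) ≈ 35.21°, λ = atan2(p_y, p_x) ≈ -66.05°.

≈ (35°N, 66°W)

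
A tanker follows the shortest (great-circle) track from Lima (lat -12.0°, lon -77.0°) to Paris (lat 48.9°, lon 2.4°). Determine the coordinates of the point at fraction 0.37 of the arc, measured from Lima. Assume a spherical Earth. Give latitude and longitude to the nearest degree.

Write both endpoints as unit vectors p₁, p₂ with components (cos φ cos λ, cos φ sin λ, sin φ).
The central angle between the endpoints is δ = arccos(p₁·p₂) ≈ 1.609 rad (92.2°).
Interpolate at f = 0.37 with slerp weights a = sin((1−f)δ)/sin δ ≈ 0.849, b = sin(fδ)/sin δ ≈ 0.561.
p = a·p₁ + b·p₂ ≈ (0.556, -0.794, 0.246); φ = arcsin(p_z) ≈ 14.26°, λ = atan2(p_y, p_x) ≈ -55.03°.

≈ lat 14°, lon -55°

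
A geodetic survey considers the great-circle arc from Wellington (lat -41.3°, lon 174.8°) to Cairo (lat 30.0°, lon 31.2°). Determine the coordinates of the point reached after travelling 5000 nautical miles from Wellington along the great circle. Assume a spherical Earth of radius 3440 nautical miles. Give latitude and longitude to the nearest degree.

≈ lat -11°, lon 84°

Convert each endpoint to a unit vector on the sphere (x = cos φ cos λ, y = cos φ sin λ, z = sin φ).
The central angle between the endpoints is δ = arccos(p₁·p₂) ≈ 2.594 rad (148.6°). The total great-circle distance is δ·R ≈ 2.594 × 3440 ≈ 8923 nmi, so the target fraction is f = 5000/8923 ≈ 0.560.
Interpolate at f ≈ 0.560 with slerp weights a = sin((1−f)δ)/sin δ ≈ 1.745, b = sin(fδ)/sin δ ≈ 1.907.
p = a·p₁ + b·p₂ ≈ (0.107, 0.974, -0.198); φ = arcsin(p_z) ≈ -11.43°, λ = atan2(p_y, p_x) ≈ 83.73°.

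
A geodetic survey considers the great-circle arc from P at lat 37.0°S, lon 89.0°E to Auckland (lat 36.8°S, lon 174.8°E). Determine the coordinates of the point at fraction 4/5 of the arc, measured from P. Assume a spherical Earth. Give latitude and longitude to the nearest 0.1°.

≈ lat 42.3°S, lon 159.2°E

Convert each endpoint to a unit vector on the sphere (x = cos φ cos λ, y = cos φ sin λ, z = sin φ).
The central angle between the endpoints is δ = arccos(p₁·p₂) ≈ 1.151 rad (66.0°).
Interpolate at f = 4/5 with slerp weights a = sin((1−f)δ)/sin δ ≈ 0.250, b = sin(fδ)/sin δ ≈ 0.872.
p = a·p₁ + b·p₂ ≈ (-0.692, 0.263, -0.673); φ = arcsin(p_z) ≈ -42.27°, λ = atan2(p_y, p_x) ≈ 159.20°.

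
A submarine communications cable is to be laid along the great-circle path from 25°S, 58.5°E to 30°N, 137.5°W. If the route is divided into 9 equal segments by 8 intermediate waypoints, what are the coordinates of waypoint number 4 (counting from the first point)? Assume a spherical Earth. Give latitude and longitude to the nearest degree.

Convert each endpoint to a unit vector on the sphere (x = cos φ cos λ, y = cos φ sin λ, z = sin φ).
The central angle between the endpoints is δ = arccos(p₁·p₂) ≈ 2.879 rad (165.0°).
Interpolate at f = 4/9 with slerp weights a = sin((1−f)δ)/sin δ ≈ 3.855, b = sin(fδ)/sin δ ≈ 3.694.
p = a·p₁ + b·p₂ ≈ (-0.533, 0.817, 0.218); φ = arcsin(p_z) ≈ 12.59°, λ = atan2(p_y, p_x) ≈ 123.12°.

≈ 13°N, 123°E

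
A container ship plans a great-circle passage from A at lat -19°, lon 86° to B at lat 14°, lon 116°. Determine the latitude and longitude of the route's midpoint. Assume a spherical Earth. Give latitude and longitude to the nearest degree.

≈ lat -3°, lon 101°

The haversine formula gives a central angle δ ≈ 0.773 rad (44.3°) between the endpoints.
Interpolate at f = 1/2 with slerp weights a = sin((1−f)δ)/sin δ ≈ 0.540, b = sin(fδ)/sin δ ≈ 0.540.
p = a·p₁ + b·p₂ ≈ (-0.194, 0.980, -0.045); φ = arcsin(p_z) ≈ -2.59°, λ = atan2(p_y, p_x) ≈ 101.20°.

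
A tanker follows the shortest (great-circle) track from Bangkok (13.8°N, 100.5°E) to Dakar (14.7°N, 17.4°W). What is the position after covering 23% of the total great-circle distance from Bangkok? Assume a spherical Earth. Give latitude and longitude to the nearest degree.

From cos δ = sin φ₁ sin φ₂ + cos φ₁ cos φ₂ cos Δλ, the central angle is δ ≈ 1.960 rad (112.3°).
Interpolate at f = 0.23 with slerp weights a = sin((1−f)δ)/sin δ ≈ 1.079, b = sin(fδ)/sin δ ≈ 0.471.
p = a·p₁ + b·p₂ ≈ (0.244, 0.894, 0.377); φ = arcsin(p_z) ≈ 22.13°, λ = atan2(p_y, p_x) ≈ 74.75°.

≈ (22°N, 75°E)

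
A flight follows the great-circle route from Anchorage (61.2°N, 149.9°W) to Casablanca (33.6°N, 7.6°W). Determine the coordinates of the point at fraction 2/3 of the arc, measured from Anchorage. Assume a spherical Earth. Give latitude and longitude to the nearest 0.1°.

≈ 58.5°N, 22.5°W

The haversine formula gives a central angle δ ≈ 1.403 rad (80.4°) between the endpoints.
Interpolate at f = 2/3 with slerp weights a = sin((1−f)δ)/sin δ ≈ 0.457, b = sin(fδ)/sin δ ≈ 0.816.
p = a·p₁ + b·p₂ ≈ (0.483, -0.200, 0.852); φ = arcsin(p_z) ≈ 58.45°, λ = atan2(p_y, p_x) ≈ -22.52°.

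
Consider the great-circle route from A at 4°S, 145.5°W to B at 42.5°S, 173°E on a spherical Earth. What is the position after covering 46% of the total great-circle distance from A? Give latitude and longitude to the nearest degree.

≈ 23°S, 161°W

Convert each endpoint to a unit vector on the sphere (x = cos φ cos λ, y = cos φ sin λ, z = sin φ).
The central angle between the endpoints is δ = arccos(p₁·p₂) ≈ 0.930 rad (53.3°).
Interpolate at f = 0.46 with slerp weights a = sin((1−f)δ)/sin δ ≈ 0.600, b = sin(fδ)/sin δ ≈ 0.518.
p = a·p₁ + b·p₂ ≈ (-0.872, -0.293, -0.392); φ = arcsin(p_z) ≈ -23.05°, λ = atan2(p_y, p_x) ≈ -161.45°.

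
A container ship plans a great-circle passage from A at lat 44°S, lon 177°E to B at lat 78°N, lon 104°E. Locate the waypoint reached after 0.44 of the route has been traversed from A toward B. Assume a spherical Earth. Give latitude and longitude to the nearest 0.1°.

≈ lat 11.8°N, lon 164.3°E

The haversine formula gives a central angle δ ≈ 2.260 rad (129.5°) between the endpoints.
Interpolate at f = 0.44 with slerp weights a = sin((1−f)δ)/sin δ ≈ 1.236, b = sin(fδ)/sin δ ≈ 1.086.
p = a·p₁ + b·p₂ ≈ (-0.942, 0.266, 0.204); φ = arcsin(p_z) ≈ 11.78°, λ = atan2(p_y, p_x) ≈ 164.26°.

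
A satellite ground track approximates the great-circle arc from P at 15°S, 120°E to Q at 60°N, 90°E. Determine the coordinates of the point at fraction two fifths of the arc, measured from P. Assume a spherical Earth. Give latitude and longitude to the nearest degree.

≈ 16°N, 112°E

Convert each endpoint to a unit vector on the sphere (x = cos φ cos λ, y = cos φ sin λ, z = sin φ).
The central angle between the endpoints is δ = arccos(p₁·p₂) ≈ 1.375 rad (78.8°).
Interpolate at f = 2/5 with slerp weights a = sin((1−f)δ)/sin δ ≈ 0.749, b = sin(fδ)/sin δ ≈ 0.533.
p = a·p₁ + b·p₂ ≈ (-0.362, 0.893, 0.268); φ = arcsin(p_z) ≈ 15.53°, λ = atan2(p_y, p_x) ≈ 112.05°.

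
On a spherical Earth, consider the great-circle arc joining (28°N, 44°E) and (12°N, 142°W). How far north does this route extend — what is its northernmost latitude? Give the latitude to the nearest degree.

≈ 82°N

The great circle lies in the plane with unit normal n̂ = (p₁ × p₂)/|p₁ × p₂|.
Here n̂_z ≈ +0.139; the vertex latitude is φ_max = arccos|n̂_z| ≈ 82.0°.
Check via Clairaut: cos φ_max = |cos φ₁| · sin C = cos(28.0°)·sin(9.1°) ≈ 0.139, again giving ≈ 82.0°.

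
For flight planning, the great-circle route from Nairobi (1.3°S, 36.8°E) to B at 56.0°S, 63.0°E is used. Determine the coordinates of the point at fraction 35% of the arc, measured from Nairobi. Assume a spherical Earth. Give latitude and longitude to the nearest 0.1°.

Convert each endpoint to a unit vector on the sphere (x = cos φ cos λ, y = cos φ sin λ, z = sin φ).
The central angle between the endpoints is δ = arccos(p₁·p₂) ≈ 1.023 rad (58.6°).
Interpolate at f = 0.35 with slerp weights a = sin((1−f)δ)/sin δ ≈ 0.723, b = sin(fδ)/sin δ ≈ 0.411.
p = a·p₁ + b·p₂ ≈ (0.683, 0.637, -0.357); φ = arcsin(p_z) ≈ -20.90°, λ = atan2(p_y, p_x) ≈ 43.03°.

≈ 20.9°S, 43.0°E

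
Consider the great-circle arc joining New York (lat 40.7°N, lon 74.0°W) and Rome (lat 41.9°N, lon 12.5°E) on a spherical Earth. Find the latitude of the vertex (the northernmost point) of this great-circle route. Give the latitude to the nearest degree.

≈ 50°N

The great circle lies in the plane with unit normal n̂ = (p₁ × p₂)/|p₁ × p₂|.
Here n̂_z ≈ +0.638; the vertex latitude is φ_max = arccos|n̂_z| ≈ 50.4°.
Check via Clairaut: cos φ_max = |cos φ₁| · sin C = cos(40.7°)·sin(57.3°) ≈ 0.638, again giving ≈ 50.4°.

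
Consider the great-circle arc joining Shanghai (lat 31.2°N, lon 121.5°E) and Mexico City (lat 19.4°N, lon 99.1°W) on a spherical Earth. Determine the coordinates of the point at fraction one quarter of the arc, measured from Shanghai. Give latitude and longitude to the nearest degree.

≈ lat 49°N, lon 152°E

Write both endpoints as unit vectors p₁, p₂ with components (cos φ cos λ, cos φ sin λ, sin φ).
The central angle between the endpoints is δ = arccos(p₁·p₂) ≈ 2.027 rad (116.1°).
Interpolate at f = 1/4 with slerp weights a = sin((1−f)δ)/sin δ ≈ 1.112, b = sin(fδ)/sin δ ≈ 0.541.
p = a·p₁ + b·p₂ ≈ (-0.578, 0.308, 0.756); φ = arcsin(p_z) ≈ 49.10°, λ = atan2(p_y, p_x) ≈ 151.95°.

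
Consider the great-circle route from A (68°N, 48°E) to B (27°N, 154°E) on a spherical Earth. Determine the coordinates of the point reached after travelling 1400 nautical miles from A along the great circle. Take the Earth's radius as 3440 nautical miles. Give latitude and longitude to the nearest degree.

≈ (66°N, 110°E)

Write both endpoints as unit vectors p₁, p₂ with components (cos φ cos λ, cos φ sin λ, sin φ).
The central angle between the endpoints is δ = arccos(p₁·p₂) ≈ 1.236 rad (70.8°). The total great-circle distance is δ·R ≈ 1.236 × 3440 ≈ 4251 nmi, so the target fraction is f = 1400/4251 ≈ 0.329.
Interpolate at f ≈ 0.329 with slerp weights a = sin((1−f)δ)/sin δ ≈ 0.780, b = sin(fδ)/sin δ ≈ 0.419.
p = a·p₁ + b·p₂ ≈ (-0.140, 0.381, 0.914); φ = arcsin(p_z) ≈ 66.05°, λ = atan2(p_y, p_x) ≈ 110.18°.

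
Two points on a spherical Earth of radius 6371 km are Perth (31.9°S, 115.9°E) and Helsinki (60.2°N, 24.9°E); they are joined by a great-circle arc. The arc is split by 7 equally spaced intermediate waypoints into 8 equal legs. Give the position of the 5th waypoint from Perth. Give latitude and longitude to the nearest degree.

≈ 32°N, 77°E

Convert each endpoint to a unit vector on the sphere (x = cos φ cos λ, y = cos φ sin λ, z = sin φ).
The central angle between the endpoints is δ = arccos(p₁·p₂) ≈ 2.055 rad (117.8°).
Interpolate at f = 5/8 with slerp weights a = sin((1−f)δ)/sin δ ≈ 0.787, b = sin(fδ)/sin δ ≈ 1.084.
p = a·p₁ + b·p₂ ≈ (0.197, 0.828, 0.525); φ = arcsin(p_z) ≈ 31.65°, λ = atan2(p_y, p_x) ≈ 76.64°.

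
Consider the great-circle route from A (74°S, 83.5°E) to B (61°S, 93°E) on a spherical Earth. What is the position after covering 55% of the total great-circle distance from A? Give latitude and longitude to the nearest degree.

≈ (67°S, 90°E)

The haversine formula gives a central angle δ ≈ 0.235 rad (13.5°) between the endpoints.
Interpolate at f = 0.55 with slerp weights a = sin((1−f)δ)/sin δ ≈ 0.453, b = sin(fδ)/sin δ ≈ 0.554.
p = a·p₁ + b·p₂ ≈ (0.000, 0.392, -0.920); φ = arcsin(p_z) ≈ -66.91°, λ = atan2(p_y, p_x) ≈ 89.99°.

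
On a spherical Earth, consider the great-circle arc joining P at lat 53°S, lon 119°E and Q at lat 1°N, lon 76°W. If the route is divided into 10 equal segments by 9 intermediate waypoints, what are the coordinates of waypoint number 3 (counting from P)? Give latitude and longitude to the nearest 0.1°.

≈ lat 78.6°S, lon 153.7°W

Write both endpoints as unit vectors p₁, p₂ with components (cos φ cos λ, cos φ sin λ, sin φ).
The central angle between the endpoints is δ = arccos(p₁·p₂) ≈ 2.208 rad (126.5°).
Interpolate at f = 3/10 with slerp weights a = sin((1−f)δ)/sin δ ≈ 1.244, b = sin(fδ)/sin δ ≈ 0.765.
p = a·p₁ + b·p₂ ≈ (-0.178, -0.088, -0.980); φ = arcsin(p_z) ≈ -78.56°, λ = atan2(p_y, p_x) ≈ -153.73°.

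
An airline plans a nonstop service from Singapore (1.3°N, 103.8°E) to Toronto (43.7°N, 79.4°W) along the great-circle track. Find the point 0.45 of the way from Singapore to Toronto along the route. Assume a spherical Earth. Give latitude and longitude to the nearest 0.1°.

Convert each endpoint to a unit vector on the sphere (x = cos φ cos λ, y = cos φ sin λ, z = sin φ).
The central angle between the endpoints is δ = arccos(p₁·p₂) ≈ 2.355 rad (134.9°).
Interpolate at f = 0.45 with slerp weights a = sin((1−f)δ)/sin δ ≈ 1.359, b = sin(fδ)/sin δ ≈ 1.231.
p = a·p₁ + b·p₂ ≈ (-0.160, 0.444, 0.882); φ = arcsin(p_z) ≈ 61.84°, λ = atan2(p_y, p_x) ≈ 109.84°.

≈ 61.8°N, 109.8°E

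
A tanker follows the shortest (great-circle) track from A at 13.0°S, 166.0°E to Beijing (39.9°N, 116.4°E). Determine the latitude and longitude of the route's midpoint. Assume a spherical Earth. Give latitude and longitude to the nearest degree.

From cos δ = sin φ₁ sin φ₂ + cos φ₁ cos φ₂ cos Δλ, the central angle is δ ≈ 1.224 rad (70.1°).
Interpolate at f = 1/2 with slerp weights a = sin((1−f)δ)/sin δ ≈ 0.611, b = sin(fδ)/sin δ ≈ 0.611.
p = a·p₁ + b·p₂ ≈ (-0.786, 0.564, 0.254); φ = arcsin(p_z) ≈ 14.74°, λ = atan2(p_y, p_x) ≈ 144.35°.

≈ 15°N, 144°E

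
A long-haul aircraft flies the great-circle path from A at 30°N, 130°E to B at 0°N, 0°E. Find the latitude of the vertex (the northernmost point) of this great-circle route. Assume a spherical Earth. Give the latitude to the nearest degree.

The great circle lies in the plane with unit normal n̂ = (p₁ × p₂)/|p₁ × p₂|.
Here n̂_z ≈ -0.799; the vertex latitude is φ_max = arccos|n̂_z| ≈ 37.0°.

≈ 37°N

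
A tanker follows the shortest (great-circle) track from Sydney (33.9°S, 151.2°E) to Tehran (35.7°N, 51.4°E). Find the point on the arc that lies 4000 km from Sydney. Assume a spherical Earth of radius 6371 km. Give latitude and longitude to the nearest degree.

≈ (13°S, 119°E)

The haversine formula gives a central angle δ ≈ 2.027 rad (116.1°) between the endpoints. The total great-circle distance is δ·R ≈ 2.027 × 6371 ≈ 12912 km, so the target fraction is f = 4000/12912 ≈ 0.310.
Interpolate at f ≈ 0.310 with slerp weights a = sin((1−f)δ)/sin δ ≈ 1.097, b = sin(fδ)/sin δ ≈ 0.654.
p = a·p₁ + b·p₂ ≈ (-0.467, 0.854, -0.230); φ = arcsin(p_z) ≈ -13.31°, λ = atan2(p_y, p_x) ≈ 118.66°.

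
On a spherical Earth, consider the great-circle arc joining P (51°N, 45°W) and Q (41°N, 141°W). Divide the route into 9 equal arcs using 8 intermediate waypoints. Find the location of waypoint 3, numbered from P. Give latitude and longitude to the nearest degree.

Convert each endpoint to a unit vector on the sphere (x = cos φ cos λ, y = cos φ sin λ, z = sin φ).
The central angle between the endpoints is δ = arccos(p₁·p₂) ≈ 1.093 rad (62.6°).
Interpolate at f = 3/9 with slerp weights a = sin((1−f)δ)/sin δ ≈ 0.750, b = sin(fδ)/sin δ ≈ 0.401.
p = a·p₁ + b·p₂ ≈ (0.098, -0.524, 0.846); φ = arcsin(p_z) ≈ 57.77°, λ = atan2(p_y, p_x) ≈ -79.38°.

≈ (58°N, 79°W)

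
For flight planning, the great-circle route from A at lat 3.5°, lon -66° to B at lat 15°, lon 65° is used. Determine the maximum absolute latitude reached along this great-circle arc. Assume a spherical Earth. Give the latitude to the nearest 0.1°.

The great circle lies in the plane with unit normal n̂ = (p₁ × p₂)/|p₁ × p₂|.
Here n̂_z ≈ +0.924; the vertex latitude is φ_max = arccos|n̂_z| ≈ 22.4°.
Check via Clairaut: cos φ_max = |cos φ₁| · sin C = cos(3.5°)·sin(67.8°) ≈ 0.924, again giving ≈ 22.4°.

≈ 22.4°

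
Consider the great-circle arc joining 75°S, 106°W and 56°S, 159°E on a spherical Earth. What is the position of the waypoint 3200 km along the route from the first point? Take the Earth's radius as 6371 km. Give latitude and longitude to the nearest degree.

Convert each endpoint to a unit vector on the sphere (x = cos φ cos λ, y = cos φ sin λ, z = sin φ).
The central angle between the endpoints is δ = arccos(p₁·p₂) ≈ 0.663 rad (38.0°). The total great-circle distance is δ·R ≈ 0.663 × 6371 ≈ 4224 km, so the target fraction is f = 3200/4224 ≈ 0.758.
Interpolate at f ≈ 0.758 with slerp weights a = sin((1−f)δ)/sin δ ≈ 0.260, b = sin(fδ)/sin δ ≈ 0.782.
p = a·p₁ + b·p₂ ≈ (-0.427, 0.092, -0.900); φ = arcsin(p_z) ≈ -64.10°, λ = atan2(p_y, p_x) ≈ 167.83°.

≈ 64°S, 168°E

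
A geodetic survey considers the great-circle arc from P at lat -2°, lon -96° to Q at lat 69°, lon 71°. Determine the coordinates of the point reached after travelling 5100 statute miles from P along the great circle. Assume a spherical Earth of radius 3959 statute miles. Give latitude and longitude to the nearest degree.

From cos δ = sin φ₁ sin φ₂ + cos φ₁ cos φ₂ cos Δλ, the central angle is δ ≈ 1.962 rad (112.4°). The total great-circle distance is δ·R ≈ 1.962 × 3959 ≈ 7769 mi, so the target fraction is f = 5100/7769 ≈ 0.656.
Interpolate at f ≈ 0.656 with slerp weights a = sin((1−f)δ)/sin δ ≈ 0.675, b = sin(fδ)/sin δ ≈ 1.039.
p = a·p₁ + b·p₂ ≈ (0.051, -0.319, 0.946); φ = arcsin(p_z) ≈ 71.15°, λ = atan2(p_y, p_x) ≈ -80.98°.

≈ lat 71°, lon -81°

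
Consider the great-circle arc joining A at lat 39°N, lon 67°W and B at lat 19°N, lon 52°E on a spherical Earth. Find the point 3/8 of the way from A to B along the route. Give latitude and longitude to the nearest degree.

≈ lat 49°N, lon 16°W

The haversine formula gives a central angle δ ≈ 1.723 rad (98.7°) between the endpoints.
Interpolate at f = 3/8 with slerp weights a = sin((1−f)δ)/sin δ ≈ 0.891, b = sin(fδ)/sin δ ≈ 0.609.
p = a·p₁ + b·p₂ ≈ (0.625, -0.183, 0.759); φ = arcsin(p_z) ≈ 49.36°, λ = atan2(p_y, p_x) ≈ -16.35°.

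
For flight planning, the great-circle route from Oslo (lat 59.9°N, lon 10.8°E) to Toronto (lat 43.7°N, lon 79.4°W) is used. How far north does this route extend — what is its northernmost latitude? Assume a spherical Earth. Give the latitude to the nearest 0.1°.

≈ 63.1°N

The great circle lies in the plane with unit normal n̂ = (p₁ × p₂)/|p₁ × p₂|.
Here n̂_z ≈ -0.452; the vertex latitude is φ_max = arccos|n̂_z| ≈ 63.1°.
Check via Clairaut: cos φ_max = |cos φ₁| · sin C = cos(59.9°)·sin(64.3°) ≈ 0.452, again giving ≈ 63.1°.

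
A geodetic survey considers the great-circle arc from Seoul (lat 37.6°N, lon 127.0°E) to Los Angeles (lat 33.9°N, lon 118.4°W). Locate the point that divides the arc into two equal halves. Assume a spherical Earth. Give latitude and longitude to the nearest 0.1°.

≈ lat 53.1°N, lon 173.6°W

From cos δ = sin φ₁ sin φ₂ + cos φ₁ cos φ₂ cos Δλ, the central angle is δ ≈ 1.504 rad (86.2°).
Interpolate at f = 1/2 with slerp weights a = sin((1−f)δ)/sin δ ≈ 0.685, b = sin(fδ)/sin δ ≈ 0.685.
p = a·p₁ + b·p₂ ≈ (-0.597, -0.067, 0.800); φ = arcsin(p_z) ≈ 53.10°, λ = atan2(p_y, p_x) ≈ -173.63°.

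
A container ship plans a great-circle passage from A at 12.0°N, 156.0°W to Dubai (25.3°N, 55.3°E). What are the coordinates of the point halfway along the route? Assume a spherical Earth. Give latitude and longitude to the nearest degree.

Convert each endpoint to a unit vector on the sphere (x = cos φ cos λ, y = cos φ sin λ, z = sin φ).
The central angle between the endpoints is δ = arccos(p₁·p₂) ≈ 2.301 rad (131.8°).
Interpolate at f = 1/2 with slerp weights a = sin((1−f)δ)/sin δ ≈ 1.225, b = sin(fδ)/sin δ ≈ 1.225.
p = a·p₁ + b·p₂ ≈ (-0.464, 0.423, 0.778); φ = arcsin(p_z) ≈ 51.09°, λ = atan2(p_y, p_x) ≈ 137.65°.

≈ 51°N, 138°E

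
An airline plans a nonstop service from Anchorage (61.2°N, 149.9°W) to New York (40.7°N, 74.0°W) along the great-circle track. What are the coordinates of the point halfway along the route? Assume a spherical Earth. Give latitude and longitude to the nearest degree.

Convert each endpoint to a unit vector on the sphere (x = cos φ cos λ, y = cos φ sin λ, z = sin φ).
The central angle between the endpoints is δ = arccos(p₁·p₂) ≈ 0.849 rad (48.7°).
Interpolate at f = 1/2 with slerp weights a = sin((1−f)δ)/sin δ ≈ 0.549, b = sin(fδ)/sin δ ≈ 0.549.
p = a·p₁ + b·p₂ ≈ (-0.114, -0.532, 0.839); φ = arcsin(p_z) ≈ 57.00°, λ = atan2(p_y, p_x) ≈ -102.09°.

≈ 57°N, 102°W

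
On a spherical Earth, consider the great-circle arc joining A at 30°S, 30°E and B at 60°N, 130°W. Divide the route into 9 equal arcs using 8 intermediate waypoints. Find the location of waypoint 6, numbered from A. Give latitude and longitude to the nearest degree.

Convert each endpoint to a unit vector on the sphere (x = cos φ cos λ, y = cos φ sin λ, z = sin φ).
The central angle between the endpoints is δ = arccos(p₁·p₂) ≈ 2.568 rad (147.1°).
Interpolate at f = 6/9 with slerp weights a = sin((1−f)δ)/sin δ ≈ 1.392, b = sin(fδ)/sin δ ≈ 1.824.
p = a·p₁ + b·p₂ ≈ (0.457, -0.096, 0.884); φ = arcsin(p_z) ≈ 62.14°, λ = atan2(p_y, p_x) ≈ -11.88°.

≈ 62°N, 12°W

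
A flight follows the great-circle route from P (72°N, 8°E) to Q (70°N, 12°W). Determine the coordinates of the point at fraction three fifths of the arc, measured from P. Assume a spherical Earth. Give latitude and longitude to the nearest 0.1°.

From cos δ = sin φ₁ sin φ₂ + cos φ₁ cos φ₂ cos Δλ, the central angle is δ ≈ 0.118 rad (6.8°).
Interpolate at f = 3/5 with slerp weights a = sin((1−f)δ)/sin δ ≈ 0.401, b = sin(fδ)/sin δ ≈ 0.601.
p = a·p₁ + b·p₂ ≈ (0.324, -0.025, 0.946); φ = arcsin(p_z) ≈ 71.05°, λ = atan2(p_y, p_x) ≈ -4.50°.

≈ (71.1°N, 4.5°W)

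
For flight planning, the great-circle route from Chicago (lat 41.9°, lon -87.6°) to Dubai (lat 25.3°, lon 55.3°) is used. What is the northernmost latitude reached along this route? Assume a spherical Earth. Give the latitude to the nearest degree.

The great circle lies in the plane with unit normal n̂ = (p₁ × p₂)/|p₁ × p₂|.
Here n̂_z ≈ +0.419; the vertex latitude is φ_max = arccos|n̂_z| ≈ 65.2°.

≈ 65°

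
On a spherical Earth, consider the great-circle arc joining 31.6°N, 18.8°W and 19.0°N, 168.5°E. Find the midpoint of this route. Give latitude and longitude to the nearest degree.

≈ 80°N, 144°W

Convert each endpoint to a unit vector on the sphere (x = cos φ cos λ, y = cos φ sin λ, z = sin φ).
The central angle between the endpoints is δ = arccos(p₁·p₂) ≈ 2.250 rad (128.9°).
Interpolate at f = 1/2 with slerp weights a = sin((1−f)δ)/sin δ ≈ 1.160, b = sin(fδ)/sin δ ≈ 1.160.
p = a·p₁ + b·p₂ ≈ (-0.139, -0.100, 0.985); φ = arcsin(p_z) ≈ 80.13°, λ = atan2(p_y, p_x) ≈ -144.44°.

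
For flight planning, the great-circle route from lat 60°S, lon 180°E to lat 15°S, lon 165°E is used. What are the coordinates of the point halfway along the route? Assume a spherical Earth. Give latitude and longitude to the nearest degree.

≈ lat 38°S, lon 170°E

Convert each endpoint to a unit vector on the sphere (x = cos φ cos λ, y = cos φ sin λ, z = sin φ).
The central angle between the endpoints is δ = arccos(p₁·p₂) ≈ 0.808 rad (46.3°).
Interpolate at f = 1/2 with slerp weights a = sin((1−f)δ)/sin δ ≈ 0.544, b = sin(fδ)/sin δ ≈ 0.544.
p = a·p₁ + b·p₂ ≈ (-0.779, 0.136, -0.612); φ = arcsin(p_z) ≈ -37.71°, λ = atan2(p_y, p_x) ≈ 170.10°.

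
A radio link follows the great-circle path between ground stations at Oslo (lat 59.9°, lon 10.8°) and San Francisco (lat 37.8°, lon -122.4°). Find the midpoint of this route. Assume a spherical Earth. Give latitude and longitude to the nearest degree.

≈ lat 69°, lon -83°

The haversine formula gives a central angle δ ≈ 1.309 rad (75.0°) between the endpoints.
Interpolate at f = 1/2 with slerp weights a = sin((1−f)δ)/sin δ ≈ 0.630, b = sin(fδ)/sin δ ≈ 0.630.
p = a·p₁ + b·p₂ ≈ (0.044, -0.361, 0.931); φ = arcsin(p_z) ≈ 68.66°, λ = atan2(p_y, p_x) ≈ -83.11°.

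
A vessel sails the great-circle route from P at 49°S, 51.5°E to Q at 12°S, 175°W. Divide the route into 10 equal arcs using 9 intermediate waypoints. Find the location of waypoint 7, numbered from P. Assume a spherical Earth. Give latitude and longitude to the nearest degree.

≈ 39°S, 165°E

From cos δ = sin φ₁ sin φ₂ + cos φ₁ cos φ₂ cos Δλ, the central angle is δ ≈ 1.860 rad (106.5°).
Interpolate at f = 7/10 with slerp weights a = sin((1−f)δ)/sin δ ≈ 0.552, b = sin(fδ)/sin δ ≈ 1.006.
p = a·p₁ + b·p₂ ≈ (-0.754, 0.198, -0.626); φ = arcsin(p_z) ≈ -38.75°, λ = atan2(p_y, p_x) ≈ 165.31°.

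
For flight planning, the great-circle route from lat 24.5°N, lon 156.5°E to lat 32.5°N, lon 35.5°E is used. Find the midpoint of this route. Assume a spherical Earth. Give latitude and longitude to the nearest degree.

≈ lat 48°N, lon 100°E

From cos δ = sin φ₁ sin φ₂ + cos φ₁ cos φ₂ cos Δλ, the central angle is δ ≈ 1.744 rad (99.9°).
Interpolate at f = 1/2 with slerp weights a = sin((1−f)δ)/sin δ ≈ 0.777, b = sin(fδ)/sin δ ≈ 0.777.
p = a·p₁ + b·p₂ ≈ (-0.115, 0.663, 0.740); φ = arcsin(p_z) ≈ 47.73°, λ = atan2(p_y, p_x) ≈ 99.84°.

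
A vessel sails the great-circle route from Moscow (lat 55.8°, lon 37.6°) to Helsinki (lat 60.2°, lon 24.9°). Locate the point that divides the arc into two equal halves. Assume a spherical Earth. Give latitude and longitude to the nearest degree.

Write both endpoints as unit vectors p₁, p₂ with components (cos φ cos λ, cos φ sin λ, sin φ).
The central angle between the endpoints is δ = arccos(p₁·p₂) ≈ 0.140 rad (8.0°).
Interpolate at f = 1/2 with slerp weights a = sin((1−f)δ)/sin δ ≈ 0.501, b = sin(fδ)/sin δ ≈ 0.501.
p = a·p₁ + b·p₂ ≈ (0.449, 0.277, 0.850); φ = arcsin(p_z) ≈ 58.16°, λ = atan2(p_y, p_x) ≈ 31.64°.

≈ lat 58°, lon 32°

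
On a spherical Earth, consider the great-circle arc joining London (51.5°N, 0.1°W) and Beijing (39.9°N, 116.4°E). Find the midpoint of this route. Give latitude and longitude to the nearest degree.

≈ 62°N, 68°E

Convert each endpoint to a unit vector on the sphere (x = cos φ cos λ, y = cos φ sin λ, z = sin φ).
The central angle between the endpoints is δ = arccos(p₁·p₂) ≈ 1.278 rad (73.2°).
Interpolate at f = 1/2 with slerp weights a = sin((1−f)δ)/sin δ ≈ 0.623, b = sin(fδ)/sin δ ≈ 0.623.
p = a·p₁ + b·p₂ ≈ (0.175, 0.427, 0.887); φ = arcsin(p_z) ≈ 62.49°, λ = atan2(p_y, p_x) ≈ 67.70°.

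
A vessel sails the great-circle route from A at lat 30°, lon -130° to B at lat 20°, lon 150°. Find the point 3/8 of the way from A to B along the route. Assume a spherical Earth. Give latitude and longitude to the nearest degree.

Convert each endpoint to a unit vector on the sphere (x = cos φ cos λ, y = cos φ sin λ, z = sin φ).
The central angle between the endpoints is δ = arccos(p₁·p₂) ≈ 1.253 rad (71.8°).
Interpolate at f = 3/8 with slerp weights a = sin((1−f)δ)/sin δ ≈ 0.743, b = sin(fδ)/sin δ ≈ 0.477.
p = a·p₁ + b·p₂ ≈ (-0.801, -0.269, 0.534); φ = arcsin(p_z) ≈ 32.30°, λ = atan2(p_y, p_x) ≈ -161.46°.

≈ lat 32°, lon -161°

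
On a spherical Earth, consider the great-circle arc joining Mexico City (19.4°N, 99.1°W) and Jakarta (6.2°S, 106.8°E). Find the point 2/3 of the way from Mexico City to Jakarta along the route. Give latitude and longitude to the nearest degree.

The haversine formula gives a central angle δ ≈ 2.645 rad (151.6°) between the endpoints.
Interpolate at f = 2/3 with slerp weights a = sin((1−f)δ)/sin δ ≈ 1.621, b = sin(fδ)/sin δ ≈ 2.062.
p = a·p₁ + b·p₂ ≈ (-0.834, 0.452, 0.316); φ = arcsin(p_z) ≈ 18.41°, λ = atan2(p_y, p_x) ≈ 151.55°.

≈ (18°N, 152°E)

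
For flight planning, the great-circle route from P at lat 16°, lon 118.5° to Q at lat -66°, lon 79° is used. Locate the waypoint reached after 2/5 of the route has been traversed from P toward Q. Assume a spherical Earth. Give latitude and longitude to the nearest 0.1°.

≈ lat -17.7°, lon 109.6°

Convert each endpoint to a unit vector on the sphere (x = cos φ cos λ, y = cos φ sin λ, z = sin φ).
The central angle between the endpoints is δ = arccos(p₁·p₂) ≈ 1.521 rad (87.1°).
Interpolate at f = 2/5 with slerp weights a = sin((1−f)δ)/sin δ ≈ 0.792, b = sin(fδ)/sin δ ≈ 0.572.
p = a·p₁ + b·p₂ ≈ (-0.319, 0.898, -0.304); φ = arcsin(p_z) ≈ -17.72°, λ = atan2(p_y, p_x) ≈ 109.56°.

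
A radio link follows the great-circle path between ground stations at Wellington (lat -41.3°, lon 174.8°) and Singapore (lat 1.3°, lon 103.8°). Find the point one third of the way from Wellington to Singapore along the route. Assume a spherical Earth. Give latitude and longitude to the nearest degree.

Write both endpoints as unit vectors p₁, p₂ with components (cos φ cos λ, cos φ sin λ, sin φ).
The central angle between the endpoints is δ = arccos(p₁·p₂) ≈ 1.339 rad (76.7°).
Interpolate at f = 1/3 with slerp weights a = sin((1−f)δ)/sin δ ≈ 0.800, b = sin(fδ)/sin δ ≈ 0.444.
p = a·p₁ + b·p₂ ≈ (-0.704, 0.485, -0.518); φ = arcsin(p_z) ≈ -31.20°, λ = atan2(p_y, p_x) ≈ 145.45°.

≈ lat -31°, lon 145°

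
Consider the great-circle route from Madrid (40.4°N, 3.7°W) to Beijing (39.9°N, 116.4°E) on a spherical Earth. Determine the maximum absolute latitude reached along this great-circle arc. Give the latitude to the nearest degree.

≈ 59°N

The great circle lies in the plane with unit normal n̂ = (p₁ × p₂)/|p₁ × p₂|.
Here n̂_z ≈ +0.509; the vertex latitude is φ_max = arccos|n̂_z| ≈ 59.4°.
Check via Clairaut: cos φ_max = |cos φ₁| · sin C = cos(40.4°)·sin(42.0°) ≈ 0.509, again giving ≈ 59.4°.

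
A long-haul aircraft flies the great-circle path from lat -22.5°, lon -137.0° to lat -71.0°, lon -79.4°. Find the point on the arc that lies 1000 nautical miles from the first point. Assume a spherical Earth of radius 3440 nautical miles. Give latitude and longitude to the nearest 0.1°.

Convert each endpoint to a unit vector on the sphere (x = cos φ cos λ, y = cos φ sin λ, z = sin φ).
The central angle between the endpoints is δ = arccos(p₁·p₂) ≈ 1.020 rad (58.5°). The total great-circle distance is δ·R ≈ 1.020 × 3440 ≈ 3510 nmi, so the target fraction is f = 1000/3510 ≈ 0.285.
Interpolate at f ≈ 0.285 with slerp weights a = sin((1−f)δ)/sin δ ≈ 0.782, b = sin(fδ)/sin δ ≈ 0.336.
p = a·p₁ + b·p₂ ≈ (-0.508, -0.600, -0.617); φ = arcsin(p_z) ≈ -38.12°, λ = atan2(p_y, p_x) ≈ -130.25°.

≈ lat -38.1°, lon -130.3°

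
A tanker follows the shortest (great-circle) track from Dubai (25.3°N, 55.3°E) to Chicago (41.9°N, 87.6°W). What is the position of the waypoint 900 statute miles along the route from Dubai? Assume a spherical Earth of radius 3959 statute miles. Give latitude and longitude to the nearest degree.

≈ 37°N, 48°E

From cos δ = sin φ₁ sin φ₂ + cos φ₁ cos φ₂ cos Δλ, the central angle is δ ≈ 1.825 rad (104.6°). The total great-circle distance is δ·R ≈ 1.825 × 3959 ≈ 7224 mi, so the target fraction is f = 900/7224 ≈ 0.125.
Interpolate at f ≈ 0.125 with slerp weights a = sin((1−f)δ)/sin δ ≈ 1.033, b = sin(fδ)/sin δ ≈ 0.233.
p = a·p₁ + b·p₂ ≈ (0.539, 0.594, 0.597); φ = arcsin(p_z) ≈ 36.65°, λ = atan2(p_y, p_x) ≈ 47.81°.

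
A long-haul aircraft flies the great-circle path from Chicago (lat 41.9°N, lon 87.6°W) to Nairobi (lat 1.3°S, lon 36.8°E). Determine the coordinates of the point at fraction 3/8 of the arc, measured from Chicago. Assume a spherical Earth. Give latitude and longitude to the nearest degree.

Convert each endpoint to a unit vector on the sphere (x = cos φ cos λ, y = cos φ sin λ, z = sin φ).
The central angle between the endpoints is δ = arccos(p₁·p₂) ≈ 2.021 rad (115.8°).
Interpolate at f = 3/8 with slerp weights a = sin((1−f)δ)/sin δ ≈ 1.059, b = sin(fδ)/sin δ ≈ 0.764.
p = a·p₁ + b·p₂ ≈ (0.644, -0.330, 0.690); φ = arcsin(p_z) ≈ 43.61°, λ = atan2(p_y, p_x) ≈ -27.12°.

≈ lat 44°N, lon 27°W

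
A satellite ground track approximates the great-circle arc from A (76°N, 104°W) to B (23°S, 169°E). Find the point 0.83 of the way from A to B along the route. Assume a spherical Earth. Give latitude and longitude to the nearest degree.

≈ (5°S, 174°E)

From cos δ = sin φ₁ sin φ₂ + cos φ₁ cos φ₂ cos Δλ, the central angle is δ ≈ 1.947 rad (111.6°).
Interpolate at f = 0.83 with slerp weights a = sin((1−f)δ)/sin δ ≈ 0.349, b = sin(fδ)/sin δ ≈ 1.074.
p = a·p₁ + b·p₂ ≈ (-0.991, 0.107, -0.081); φ = arcsin(p_z) ≈ -4.62°, λ = atan2(p_y, p_x) ≈ 173.86°.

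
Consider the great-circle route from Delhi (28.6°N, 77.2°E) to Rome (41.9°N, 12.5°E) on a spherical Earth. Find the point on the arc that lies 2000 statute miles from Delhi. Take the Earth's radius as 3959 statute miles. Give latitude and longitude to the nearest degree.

≈ (40°N, 45°E)

Write both endpoints as unit vectors p₁, p₂ with components (cos φ cos λ, cos φ sin λ, sin φ).
The central angle between the endpoints is δ = arccos(p₁·p₂) ≈ 0.929 rad (53.2°). The total great-circle distance is δ·R ≈ 0.929 × 3959 ≈ 3676 mi, so the target fraction is f = 2000/3676 ≈ 0.544.
Interpolate at f ≈ 0.544 with slerp weights a = sin((1−f)δ)/sin δ ≈ 0.513, b = sin(fδ)/sin δ ≈ 0.604.
p = a·p₁ + b·p₂ ≈ (0.539, 0.537, 0.649); φ = arcsin(p_z) ≈ 40.48°, λ = atan2(p_y, p_x) ≈ 44.88°.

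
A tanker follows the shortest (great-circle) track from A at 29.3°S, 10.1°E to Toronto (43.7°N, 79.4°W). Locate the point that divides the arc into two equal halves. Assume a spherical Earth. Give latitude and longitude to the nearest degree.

≈ 10°N, 29°W

Write both endpoints as unit vectors p₁, p₂ with components (cos φ cos λ, cos φ sin λ, sin φ).
The central angle between the endpoints is δ = arccos(p₁·p₂) ≈ 1.910 rad (109.4°).
Interpolate at f = 1/2 with slerp weights a = sin((1−f)δ)/sin δ ≈ 0.866, b = sin(fδ)/sin δ ≈ 0.866.
p = a·p₁ + b·p₂ ≈ (0.858, -0.483, 0.174); φ = arcsin(p_z) ≈ 10.04°, λ = atan2(p_y, p_x) ≈ -29.36°.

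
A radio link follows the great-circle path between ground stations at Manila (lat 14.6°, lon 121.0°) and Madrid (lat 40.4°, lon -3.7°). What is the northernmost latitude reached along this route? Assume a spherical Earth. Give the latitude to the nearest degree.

≈ 51°

The great circle lies in the plane with unit normal n̂ = (p₁ × p₂)/|p₁ × p₂|.
Here n̂_z ≈ -0.627; the vertex latitude is φ_max = arccos|n̂_z| ≈ 51.2°.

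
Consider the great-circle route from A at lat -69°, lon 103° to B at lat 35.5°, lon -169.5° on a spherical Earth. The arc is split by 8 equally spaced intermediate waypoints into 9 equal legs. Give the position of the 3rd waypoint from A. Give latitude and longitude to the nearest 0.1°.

The haversine formula gives a central angle δ ≈ 2.129 rad (122.0°) between the endpoints.
Interpolate at f = 3/9 with slerp weights a = sin((1−f)δ)/sin δ ≈ 1.165, b = sin(fδ)/sin δ ≈ 0.768.
p = a·p₁ + b·p₂ ≈ (-0.709, 0.293, -0.642); φ = arcsin(p_z) ≈ -39.93°, λ = atan2(p_y, p_x) ≈ 157.54°.

≈ lat -39.9°, lon 157.5°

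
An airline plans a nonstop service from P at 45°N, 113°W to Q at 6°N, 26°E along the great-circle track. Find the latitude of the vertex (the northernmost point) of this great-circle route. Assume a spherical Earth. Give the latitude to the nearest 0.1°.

≈ 58.8°N

The great circle lies in the plane with unit normal n̂ = (p₁ × p₂)/|p₁ × p₂|.
Here n̂_z ≈ +0.519; the vertex latitude is φ_max = arccos|n̂_z| ≈ 58.8°.
Check via Clairaut: cos φ_max = |cos φ₁| · sin C = cos(45.0°)·sin(47.2°) ≈ 0.519, again giving ≈ 58.8°.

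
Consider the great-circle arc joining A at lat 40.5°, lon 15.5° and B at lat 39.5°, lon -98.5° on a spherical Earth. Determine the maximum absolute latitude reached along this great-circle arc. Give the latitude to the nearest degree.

The great circle lies in the plane with unit normal n̂ = (p₁ × p₂)/|p₁ × p₂|.
Here n̂_z ≈ -0.544; the vertex latitude is φ_max = arccos|n̂_z| ≈ 57.0°.
Check via Clairaut: cos φ_max = |cos φ₁| · sin C = cos(40.5°)·sin(45.7°) ≈ 0.544, again giving ≈ 57.0°.

≈ 57°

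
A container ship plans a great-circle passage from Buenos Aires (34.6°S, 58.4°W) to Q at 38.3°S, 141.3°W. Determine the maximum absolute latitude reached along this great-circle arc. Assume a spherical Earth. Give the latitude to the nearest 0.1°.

≈ 44.7°S

The great circle lies in the plane with unit normal n̂ = (p₁ × p₂)/|p₁ × p₂|.
Here n̂_z ≈ -0.711; the vertex latitude is φ_max = arccos|n̂_z| ≈ 44.7°.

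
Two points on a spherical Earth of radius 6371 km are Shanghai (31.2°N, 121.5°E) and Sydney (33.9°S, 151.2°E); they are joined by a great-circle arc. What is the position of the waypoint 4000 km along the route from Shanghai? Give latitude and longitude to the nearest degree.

Write both endpoints as unit vectors p₁, p₂ with components (cos φ cos λ, cos φ sin λ, sin φ).
The central angle between the endpoints is δ = arccos(p₁·p₂) ≈ 1.237 rad (70.9°). The total great-circle distance is δ·R ≈ 1.237 × 6371 ≈ 7880 km, so the target fraction is f = 4000/7880 ≈ 0.508.
Interpolate at f ≈ 0.508 with slerp weights a = sin((1−f)δ)/sin δ ≈ 0.606, b = sin(fδ)/sin δ ≈ 0.622.
p = a·p₁ + b·p₂ ≈ (-0.723, 0.690, -0.033); φ = arcsin(p_z) ≈ -1.90°, λ = atan2(p_y, p_x) ≈ 136.32°.

≈ 2°S, 136°E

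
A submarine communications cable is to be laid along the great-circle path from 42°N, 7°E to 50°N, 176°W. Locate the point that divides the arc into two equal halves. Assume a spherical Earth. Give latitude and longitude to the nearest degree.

Write both endpoints as unit vectors p₁, p₂ with components (cos φ cos λ, cos φ sin λ, sin φ).
The central angle between the endpoints is δ = arccos(p₁·p₂) ≈ 1.535 rad (88.0°).
Interpolate at f = 1/2 with slerp weights a = sin((1−f)δ)/sin δ ≈ 0.695, b = sin(fδ)/sin δ ≈ 0.695.
p = a·p₁ + b·p₂ ≈ (0.067, 0.032, 0.997); φ = arcsin(p_z) ≈ 85.75°, λ = atan2(p_y, p_x) ≈ 25.38°.

≈ 86°N, 25°E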